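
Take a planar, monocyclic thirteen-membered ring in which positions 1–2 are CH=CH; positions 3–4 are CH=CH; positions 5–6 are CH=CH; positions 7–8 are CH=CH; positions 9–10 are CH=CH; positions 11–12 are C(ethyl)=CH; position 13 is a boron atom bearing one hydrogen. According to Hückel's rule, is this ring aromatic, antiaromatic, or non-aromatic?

Antiaromatic

All ring atoms are sp² and supply a p orbital to the ring (each doubly-bonded ring atom is sp² with one p-orbital electron; the boron has an empty p orbital); the conjugation is uninterrupted.
π-electron count: 6 × 2 = 12 from the double-bond units + 0 from the BH atom = 12.
With 12 = 4·3 π electrons, Hückel's rule classifies the planar ring as antiaromatic.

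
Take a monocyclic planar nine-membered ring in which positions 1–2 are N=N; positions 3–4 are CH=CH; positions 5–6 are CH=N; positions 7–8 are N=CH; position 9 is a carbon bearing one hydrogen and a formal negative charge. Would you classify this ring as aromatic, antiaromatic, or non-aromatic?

Aromatic

The p orbitals form a continuous loop: the double-bond atoms are sp², each contributing one p electron; the doubly-bonded nitrogens are pyridine-type — their lone pairs lie in the ring plane, leaving one electron in the p orbital; the carbanion's lone pair occupies the p orbital. The ring is fully conjugated.
Counting π electrons: 4 × 2 = 8 from the double-bond units + 2 from the CH(-) atom = 10.
With 10 π electrons (n = 2), the Hückel 4n+2 condition holds.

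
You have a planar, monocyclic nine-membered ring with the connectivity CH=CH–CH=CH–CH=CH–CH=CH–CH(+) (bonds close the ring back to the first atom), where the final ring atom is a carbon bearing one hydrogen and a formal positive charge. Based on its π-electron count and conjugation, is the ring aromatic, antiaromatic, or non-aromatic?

The p orbitals form a continuous loop: the double-bond atoms are sp², each contributing one p electron; the carbocation has an empty p orbital. The ring is fully conjugated.
Adding the contributions, 4 × 2 = 8 from the double-bond units + 0 from the CH(+) atom = 8.
8 is a 4n count (n = 2), so the planar conjugated ring is antiaromatic.

Antiaromatic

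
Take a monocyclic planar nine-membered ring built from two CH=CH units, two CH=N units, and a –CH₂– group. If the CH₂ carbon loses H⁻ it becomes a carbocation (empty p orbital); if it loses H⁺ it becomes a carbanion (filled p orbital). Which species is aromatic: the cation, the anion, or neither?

The anion

In both ions every ring atom is sp² and contributes a p orbital, so both rings are fully conjugated.
Cation: 4 × 2 + 0 = 8 π electrons → 4(2), antiaromatic.
Anion: 4 × 2 + 2 = 10 π electrons → 4(2)+2, aromatic.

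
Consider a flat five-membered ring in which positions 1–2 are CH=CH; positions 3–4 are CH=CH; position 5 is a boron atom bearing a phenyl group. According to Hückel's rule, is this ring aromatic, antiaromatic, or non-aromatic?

Every ring atom contributes a p orbital perpendicular to the ring (every atom in a ring double bond is sp² and brings one electron to the p orbital; the boron has an empty p orbital), so the π system is cyclic and fully conjugated.
Counting π electrons: 2 × 2 = 4 from the double-bond units + 0 from the B(phenyl) atom = 4.
With 4 = 4·1 π electrons, Hückel's rule classifies the planar ring as antiaromatic.

Antiaromatic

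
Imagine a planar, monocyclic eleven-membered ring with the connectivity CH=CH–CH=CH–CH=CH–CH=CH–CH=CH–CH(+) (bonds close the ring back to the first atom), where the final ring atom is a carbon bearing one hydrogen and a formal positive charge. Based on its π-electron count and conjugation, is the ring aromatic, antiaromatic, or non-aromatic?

Aromatic

All ring atoms are sp² and supply a p orbital to the ring (each doubly-bonded ring atom is sp² with one p-orbital electron; the carbocation has an empty p orbital); the conjugation is uninterrupted.
π-electron count: 5 × 2 = 10 from the double-bond units + 0 from the CH(+) atom = 10.
That gives a 4n+2 count (10, n = 2).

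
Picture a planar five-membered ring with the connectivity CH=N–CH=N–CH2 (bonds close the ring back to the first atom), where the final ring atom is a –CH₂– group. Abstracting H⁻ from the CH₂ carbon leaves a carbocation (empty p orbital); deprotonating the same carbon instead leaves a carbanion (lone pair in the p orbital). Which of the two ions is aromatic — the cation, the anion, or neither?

In both ions every ring atom is sp² and contributes a p orbital, so both rings are fully conjugated.
Cation: 2 × 2 + 0 = 4 π electrons → 4(1), antiaromatic.
Anion: 2 × 2 + 2 = 6 π electrons → 4(1)+2, aromatic.

The anion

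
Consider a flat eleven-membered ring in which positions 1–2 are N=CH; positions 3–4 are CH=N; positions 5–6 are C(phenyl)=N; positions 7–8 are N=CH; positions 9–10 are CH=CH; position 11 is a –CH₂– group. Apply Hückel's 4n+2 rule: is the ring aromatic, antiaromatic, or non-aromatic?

Because the tetrahedral CH₂ carbon is sp³ and has no p orbital in the ring π system at the CH2 position, the π system cannot extend all the way around the ring.
Without a continuous loop of overlapping p orbitals the Hückel electron count never comes into play.

Non-aromatic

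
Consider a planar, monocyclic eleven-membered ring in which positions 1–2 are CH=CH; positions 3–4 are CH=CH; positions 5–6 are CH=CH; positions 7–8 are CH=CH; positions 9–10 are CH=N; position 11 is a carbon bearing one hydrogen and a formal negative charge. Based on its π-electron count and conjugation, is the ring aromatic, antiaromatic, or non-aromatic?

Antiaromatic

The p orbitals form a continuous loop: every atom in a ring double bond is sp² and brings one electron to the p orbital; each =N– nitrogen is pyridine-type (lone pair in the sp² plane, one electron in the p orbital); the carbanion's lone pair occupies the p orbital. The ring is fully conjugated.
Counting π electrons: 5 × 2 = 10 from the double-bond units + 2 from the CH(-) atom = 12.
12 = 4(3); a planar, fully conjugated 4n system is antiaromatic.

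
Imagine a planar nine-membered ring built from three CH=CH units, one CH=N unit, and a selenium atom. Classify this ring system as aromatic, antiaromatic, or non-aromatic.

All ring atoms are sp² and supply a p orbital to the ring (the double-bond atoms are sp², each contributing one p electron; each =N– nitrogen is pyridine-type (lone pair in the sp² plane, one electron in the p orbital); the selenium donates one lone pair from its p orbital); the conjugation is uninterrupted.
Counting π electrons: 4 × 2 = 8 from the double-bond units + 2 from the Se atom = 10.
Since 10 = 4·2 + 2, the ring meets the 4n+2 criterion.

Aromatic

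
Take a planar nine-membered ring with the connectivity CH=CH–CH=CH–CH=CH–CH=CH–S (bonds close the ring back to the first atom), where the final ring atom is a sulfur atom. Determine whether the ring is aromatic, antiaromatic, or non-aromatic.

Aromatic

Check conjugation: each doubly-bonded ring atom is sp² with one p-orbital electron; the sulfur donates one lone pair from its p orbital — every position has a p orbital, so the cyclic π system is continuous.
Tallying contributions gives 4 × 2 = 8 from the double-bond units + 2 from the S atom = 10.
Since 10 = 4·2 + 2, the ring meets the 4n+2 criterion.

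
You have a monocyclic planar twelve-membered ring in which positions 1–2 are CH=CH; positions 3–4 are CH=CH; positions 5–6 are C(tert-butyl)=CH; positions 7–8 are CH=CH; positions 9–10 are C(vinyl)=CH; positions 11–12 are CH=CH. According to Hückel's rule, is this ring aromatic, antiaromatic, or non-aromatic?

Every ring atom contributes a p orbital perpendicular to the ring (every atom in a ring double bond is sp² and brings one electron to the p orbital), so the π system is cyclic and fully conjugated.
Counting π electrons: 6 × 2 = 12 from the 6 double-bond units.
A 4n π count (12, n = 3) in a planar conjugated ring means antiaromatic.

Antiaromatic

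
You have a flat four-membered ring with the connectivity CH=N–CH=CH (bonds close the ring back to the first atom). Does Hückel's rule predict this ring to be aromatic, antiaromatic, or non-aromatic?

Every ring atom contributes a p orbital perpendicular to the ring (the double-bond atoms are sp², each contributing one p electron; the doubly-bonded nitrogens are pyridine-type — their lone pairs lie in the ring plane, leaving one electron in the p orbital), so the π system is cyclic and fully conjugated.
Counting π electrons: 2 × 2 = 4 from the 2 double-bond units.
4 is a 4n count (n = 1), so the planar conjugated ring is antiaromatic.

Antiaromatic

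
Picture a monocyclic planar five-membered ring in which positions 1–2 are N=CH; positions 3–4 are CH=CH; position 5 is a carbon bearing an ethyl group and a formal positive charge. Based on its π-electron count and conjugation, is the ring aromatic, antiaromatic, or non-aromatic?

Antiaromatic

The p orbitals form a continuous loop: each doubly-bonded ring atom is sp² with one p-orbital electron; each sp² =N– keeps its lone pair in-plane and puts one electron into the π system; the carbocation has an empty p orbital. The ring is fully conjugated.
Tallying contributions gives 2 × 2 = 4 from the double-bond units + 0 from the C(ethyl)(+) atom = 4.
4 is a 4n count (n = 1), so the planar conjugated ring is antiaromatic.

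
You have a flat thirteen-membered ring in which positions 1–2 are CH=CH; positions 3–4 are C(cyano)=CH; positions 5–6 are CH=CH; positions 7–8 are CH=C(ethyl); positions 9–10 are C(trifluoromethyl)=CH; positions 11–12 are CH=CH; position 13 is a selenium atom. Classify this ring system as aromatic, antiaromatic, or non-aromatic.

All ring atoms are sp² and supply a p orbital to the ring (every atom in a ring double bond is sp² and brings one electron to the p orbital; the selenium donates one lone pair from its p orbital); the conjugation is uninterrupted.
Tallying contributions gives 6 × 2 = 12 from the double-bond units + 2 from the Se atom = 14.
That gives a 4n+2 count (14, n = 3).

Aromatic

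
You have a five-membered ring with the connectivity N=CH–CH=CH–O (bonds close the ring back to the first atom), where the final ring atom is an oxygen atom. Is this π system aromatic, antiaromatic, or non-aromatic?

All ring atoms are sp² and supply a p orbital to the ring (the double-bond atoms are sp², each contributing one p electron; the doubly-bonded nitrogens are pyridine-type — their lone pairs lie in the ring plane, leaving one electron in the p orbital; the oxygen donates one lone pair from its p orbital); the conjugation is uninterrupted.
Tallying contributions gives 2 × 2 = 4 from the double-bond units + 2 from the O atom = 6.
Since 6 = 4·1 + 2, the ring meets the 4n+2 criterion.

Aromatic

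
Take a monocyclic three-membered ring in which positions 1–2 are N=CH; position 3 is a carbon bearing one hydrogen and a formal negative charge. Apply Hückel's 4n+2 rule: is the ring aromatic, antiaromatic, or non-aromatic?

Check conjugation: every atom in a ring double bond is sp² and brings one electron to the p orbital; the doubly-bonded nitrogens are pyridine-type — their lone pairs lie in the ring plane, leaving one electron in the p orbital; the carbanion's lone pair occupies the p orbital — every position has a p orbital, so the cyclic π system is continuous.
Adding the contributions, 1 × 2 = 2 from the double-bond unit + 2 from the CH(-) atom = 4.
A 4n π count (4, n = 1) in a planar conjugated ring means antiaromatic.

Antiaromatic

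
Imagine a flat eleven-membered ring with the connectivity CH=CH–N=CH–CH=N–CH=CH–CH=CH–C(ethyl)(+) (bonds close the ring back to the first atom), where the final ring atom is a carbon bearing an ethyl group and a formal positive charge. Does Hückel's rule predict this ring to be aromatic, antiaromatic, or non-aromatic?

Aromatic

Check conjugation: the double-bond atoms are sp², each contributing one p electron; the doubly-bonded nitrogens are pyridine-type — their lone pairs lie in the ring plane, leaving one electron in the p orbital; the carbocation has an empty p orbital — every position has a p orbital, so the cyclic π system is continuous.
π-electron count: 5 × 2 = 10 from the double-bond units + 0 from the C(ethyl)(+) atom = 10.
Since 10 = 4·2 + 2, the ring meets the 4n+2 criterion.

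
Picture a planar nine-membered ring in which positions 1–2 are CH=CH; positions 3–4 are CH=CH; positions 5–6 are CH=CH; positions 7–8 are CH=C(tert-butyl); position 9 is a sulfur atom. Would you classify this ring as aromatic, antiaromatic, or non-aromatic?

The p orbitals form a continuous loop: every atom in a ring double bond is sp² and brings one electron to the p orbital; the sulfur donates one lone pair from its p orbital. The ring is fully conjugated.
Counting π electrons: 4 × 2 = 8 from the double-bond units + 2 from the S atom = 10.
With 10 π electrons (n = 2), the Hückel 4n+2 condition holds.

Aromatic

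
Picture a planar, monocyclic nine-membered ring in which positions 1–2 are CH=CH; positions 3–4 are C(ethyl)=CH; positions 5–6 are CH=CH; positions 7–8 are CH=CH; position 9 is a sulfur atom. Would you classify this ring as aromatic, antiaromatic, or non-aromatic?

All ring atoms are sp² and supply a p orbital to the ring (each doubly-bonded ring atom is sp² with one p-orbital electron; the sulfur donates one lone pair from its p orbital); the conjugation is uninterrupted.
Tallying contributions gives 4 × 2 = 8 from the double-bond units + 2 from the S atom = 10.
10 = 4(2) + 2, which satisfies Hückel's 4n+2 rule.

Aromatic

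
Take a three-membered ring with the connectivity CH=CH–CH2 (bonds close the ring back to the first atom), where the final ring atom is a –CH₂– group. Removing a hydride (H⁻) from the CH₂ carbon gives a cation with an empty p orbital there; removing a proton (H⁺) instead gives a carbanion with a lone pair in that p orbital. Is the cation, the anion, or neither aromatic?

The cation

In either ion the ring is fully conjugated: every atom, including the new sp² carbon, supplies a p orbital.
Cation: 1 × 2 + 0 = 2 π electrons → 4(0)+2, aromatic.
Anion: 1 × 2 + 2 = 4 π electrons → 4(1), antiaromatic.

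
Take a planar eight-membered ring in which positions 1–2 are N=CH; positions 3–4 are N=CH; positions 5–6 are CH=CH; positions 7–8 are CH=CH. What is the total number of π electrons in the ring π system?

Check conjugation: every atom in a ring double bond is sp² and brings one electron to the p orbital; the doubly-bonded nitrogens are pyridine-type — their lone pairs lie in the ring plane, leaving one electron in the p orbital — every position has a p orbital, so the cyclic π system is continuous.
Tallying contributions gives 4 × 2 = 8 from the 4 double-bond units.

8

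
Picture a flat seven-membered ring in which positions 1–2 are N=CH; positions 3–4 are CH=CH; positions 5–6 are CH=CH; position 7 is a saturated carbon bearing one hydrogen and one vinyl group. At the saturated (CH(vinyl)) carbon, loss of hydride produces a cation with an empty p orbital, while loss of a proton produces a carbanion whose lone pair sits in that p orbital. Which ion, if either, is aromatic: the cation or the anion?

Once that carbon is sp², every ring atom has a p orbital and both ions are fully conjugated.
Cation: 3 × 2 + 0 = 6 π electrons → 4(1)+2, aromatic.
Anion: 3 × 2 + 2 = 8 π electrons → 4(2), antiaromatic.

The cation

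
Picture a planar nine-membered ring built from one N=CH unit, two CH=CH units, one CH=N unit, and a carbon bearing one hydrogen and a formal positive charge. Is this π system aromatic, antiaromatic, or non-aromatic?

Antiaromatic

The p orbitals form a continuous loop: every atom in a ring double bond is sp² and brings one electron to the p orbital; the doubly-bonded nitrogens are pyridine-type — their lone pairs lie in the ring plane, leaving one electron in the p orbital; the carbocation has an empty p orbital. The ring is fully conjugated.
Tallying contributions gives 4 × 2 = 8 from the double-bond units + 0 from the CH(+) atom = 8.
A 4n π count (8, n = 2) in a planar conjugated ring means antiaromatic.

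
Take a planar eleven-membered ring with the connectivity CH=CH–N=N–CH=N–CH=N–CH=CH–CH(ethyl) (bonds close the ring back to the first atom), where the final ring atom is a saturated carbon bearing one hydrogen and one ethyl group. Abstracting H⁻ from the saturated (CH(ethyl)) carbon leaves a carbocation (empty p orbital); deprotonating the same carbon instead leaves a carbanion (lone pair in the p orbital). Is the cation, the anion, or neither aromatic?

The cation

Once that carbon is sp², every ring atom has a p orbital and both ions are fully conjugated.
Cation: 5 × 2 + 0 = 10 π electrons → 4(2)+2, aromatic.
Anion: 5 × 2 + 2 = 12 π electrons → 4(3), antiaromatic.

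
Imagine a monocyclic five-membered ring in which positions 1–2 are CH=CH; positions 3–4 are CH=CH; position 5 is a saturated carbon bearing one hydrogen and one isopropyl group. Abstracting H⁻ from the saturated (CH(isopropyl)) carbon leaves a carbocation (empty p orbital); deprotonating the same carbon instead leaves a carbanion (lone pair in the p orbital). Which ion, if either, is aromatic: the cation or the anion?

The anion

In either ion the ring is fully conjugated: every atom, including the new sp² carbon, supplies a p orbital.
Cation: 2 × 2 + 0 = 4 π electrons → 4(1), antiaromatic.
Anion: 2 × 2 + 2 = 6 π electrons → 4(1)+2, aromatic.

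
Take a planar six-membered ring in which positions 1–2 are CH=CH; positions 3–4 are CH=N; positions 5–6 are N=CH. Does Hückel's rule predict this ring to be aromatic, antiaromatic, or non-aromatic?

Every ring atom contributes a p orbital perpendicular to the ring (each doubly-bonded ring atom is sp² with one p-orbital electron; each =N– nitrogen is pyridine-type (lone pair in the sp² plane, one electron in the p orbital)), so the π system is cyclic and fully conjugated.
Tallying contributions gives 3 × 2 = 6 from the 3 double-bond units.
Since 6 = 4·1 + 2, the ring meets the 4n+2 criterion.

Aromatic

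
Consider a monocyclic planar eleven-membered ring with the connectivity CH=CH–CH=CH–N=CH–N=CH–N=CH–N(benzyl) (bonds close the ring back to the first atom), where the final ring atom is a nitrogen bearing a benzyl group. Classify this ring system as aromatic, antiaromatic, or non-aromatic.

Antiaromatic

The p orbitals form a continuous loop: each doubly-bonded ring atom is sp² with one p-orbital electron; each =N– nitrogen is pyridine-type (lone pair in the sp² plane, one electron in the p orbital); the pyrrole-type nitrogen donates its lone pair from the p orbital. The ring is fully conjugated.
Tallying contributions gives 5 × 2 = 10 from the double-bond units + 2 from the N(benzyl) atom = 12.
12 = 4(3); a planar, fully conjugated 4n system is antiaromatic.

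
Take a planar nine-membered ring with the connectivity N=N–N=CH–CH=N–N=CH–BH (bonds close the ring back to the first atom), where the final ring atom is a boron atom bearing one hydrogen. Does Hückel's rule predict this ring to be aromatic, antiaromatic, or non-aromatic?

Check conjugation: each doubly-bonded ring atom is sp² with one p-orbital electron; each =N– nitrogen is pyridine-type (lone pair in the sp² plane, one electron in the p orbital); the boron has an empty p orbital — every position has a p orbital, so the cyclic π system is continuous.
Tallying contributions gives 4 × 2 = 8 from the double-bond units + 0 from the BH atom = 8.
8 is a 4n count (n = 2), so the planar conjugated ring is antiaromatic.

Antiaromatic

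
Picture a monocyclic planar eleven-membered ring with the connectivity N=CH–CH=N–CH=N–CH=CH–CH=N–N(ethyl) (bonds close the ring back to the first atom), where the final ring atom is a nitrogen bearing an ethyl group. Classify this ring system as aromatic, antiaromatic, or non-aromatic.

Antiaromatic

Check conjugation: each doubly-bonded ring atom is sp² with one p-orbital electron; each =N– nitrogen is pyridine-type (lone pair in the sp² plane, one electron in the p orbital); the pyrrole-type nitrogen donates its lone pair from the p orbital — every position has a p orbital, so the cyclic π system is continuous.
Adding the contributions, 5 × 2 = 10 from the double-bond units + 2 from the N(ethyl) atom = 12.
With 12 = 4·3 π electrons, Hückel's rule classifies the planar ring as antiaromatic.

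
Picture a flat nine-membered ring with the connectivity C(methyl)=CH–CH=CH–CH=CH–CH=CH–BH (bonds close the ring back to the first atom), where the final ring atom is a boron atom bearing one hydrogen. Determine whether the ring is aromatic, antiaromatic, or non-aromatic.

Antiaromatic

The p orbitals form a continuous loop: every atom in a ring double bond is sp² and brings one electron to the p orbital; the boron has an empty p orbital. The ring is fully conjugated.
π-electron count: 4 × 2 = 8 from the double-bond units + 0 from the BH atom = 8.
A 4n π count (8, n = 2) in a planar conjugated ring means antiaromatic.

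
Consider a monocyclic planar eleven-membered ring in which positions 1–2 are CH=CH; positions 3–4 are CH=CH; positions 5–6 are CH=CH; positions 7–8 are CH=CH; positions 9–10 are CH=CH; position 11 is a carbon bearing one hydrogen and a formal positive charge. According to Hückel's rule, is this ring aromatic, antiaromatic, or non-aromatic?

Aromatic

Every ring atom contributes a p orbital perpendicular to the ring (the double-bond atoms are sp², each contributing one p electron; the carbocation has an empty p orbital), so the π system is cyclic and fully conjugated.
Counting π electrons: 5 × 2 = 10 from the double-bond units + 0 from the CH(+) atom = 10.
Since 10 = 4·2 + 2, the ring meets the 4n+2 criterion.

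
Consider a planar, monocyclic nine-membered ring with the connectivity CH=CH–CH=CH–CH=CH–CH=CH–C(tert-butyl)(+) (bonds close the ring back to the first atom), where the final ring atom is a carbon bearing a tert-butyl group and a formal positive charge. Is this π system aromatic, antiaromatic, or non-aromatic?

All ring atoms are sp² and supply a p orbital to the ring (each doubly-bonded ring atom is sp² with one p-orbital electron; the carbocation has an empty p orbital); the conjugation is uninterrupted.
Adding the contributions, 4 × 2 = 8 from the double-bond units + 0 from the C(tert-butyl)(+) atom = 8.
A 4n π count (8, n = 2) in a planar conjugated ring means antiaromatic.

Antiaromatic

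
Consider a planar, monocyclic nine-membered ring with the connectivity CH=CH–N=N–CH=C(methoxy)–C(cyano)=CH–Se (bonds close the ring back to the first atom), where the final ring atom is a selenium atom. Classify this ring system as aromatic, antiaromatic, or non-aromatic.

Aromatic

Every ring atom contributes a p orbital perpendicular to the ring (every atom in a ring double bond is sp² and brings one electron to the p orbital; the doubly-bonded nitrogens are pyridine-type — their lone pairs lie in the ring plane, leaving one electron in the p orbital; the selenium donates one lone pair from its p orbital), so the π system is cyclic and fully conjugated.
π-electron count: 4 × 2 = 8 from the double-bond units + 2 from the Se atom = 10.
With 10 π electrons (n = 2), the Hückel 4n+2 condition holds.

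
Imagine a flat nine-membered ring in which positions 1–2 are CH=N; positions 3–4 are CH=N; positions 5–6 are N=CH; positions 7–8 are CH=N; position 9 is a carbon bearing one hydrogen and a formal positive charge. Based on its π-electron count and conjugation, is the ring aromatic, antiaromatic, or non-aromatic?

Antiaromatic

The p orbitals form a continuous loop: the double-bond atoms are sp², each contributing one p electron; each sp² =N– keeps its lone pair in-plane and puts one electron into the π system; the carbocation has an empty p orbital. The ring is fully conjugated.
Adding the contributions, 4 × 2 = 8 from the double-bond units + 0 from the CH(+) atom = 8.
With 8 = 4·2 π electrons, Hückel's rule classifies the planar ring as antiaromatic.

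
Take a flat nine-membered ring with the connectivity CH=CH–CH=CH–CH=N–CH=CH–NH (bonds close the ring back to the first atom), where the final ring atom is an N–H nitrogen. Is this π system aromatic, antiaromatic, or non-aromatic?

Aromatic

Check conjugation: every atom in a ring double bond is sp² and brings one electron to the p orbital; each =N– nitrogen is pyridine-type (lone pair in the sp² plane, one electron in the p orbital); the pyrrole-type nitrogen donates its lone pair from the p orbital — every position has a p orbital, so the cyclic π system is continuous.
Counting π electrons: 4 × 2 = 8 from the double-bond units + 2 from the NH atom = 10.
Since 10 = 4·2 + 2, the ring meets the 4n+2 criterion.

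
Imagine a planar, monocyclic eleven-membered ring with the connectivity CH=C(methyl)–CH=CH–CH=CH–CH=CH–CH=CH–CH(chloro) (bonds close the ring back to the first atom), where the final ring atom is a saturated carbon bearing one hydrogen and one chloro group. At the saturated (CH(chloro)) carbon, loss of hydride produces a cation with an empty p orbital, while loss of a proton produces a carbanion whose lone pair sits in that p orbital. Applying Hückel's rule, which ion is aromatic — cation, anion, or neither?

Both ions have a continuous loop of p orbitals — each ring atom is sp².
Cation: 5 × 2 + 0 = 10 π electrons → 4(2)+2, aromatic.
Anion: 5 × 2 + 2 = 12 π electrons → 4(3), antiaromatic.

The cation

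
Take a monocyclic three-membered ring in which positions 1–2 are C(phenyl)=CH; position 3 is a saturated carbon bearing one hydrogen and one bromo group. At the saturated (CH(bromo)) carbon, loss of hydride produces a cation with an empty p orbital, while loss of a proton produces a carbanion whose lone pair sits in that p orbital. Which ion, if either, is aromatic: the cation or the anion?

The cation

Once that carbon is sp², every ring atom has a p orbital and both ions are fully conjugated.
Cation: 1 × 2 + 0 = 2 π electrons → 4(0)+2, aromatic.
Anion: 1 × 2 + 2 = 4 π electrons → 4(1), antiaromatic.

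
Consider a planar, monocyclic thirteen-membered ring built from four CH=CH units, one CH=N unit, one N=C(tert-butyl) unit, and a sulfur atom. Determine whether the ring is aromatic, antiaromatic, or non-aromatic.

Aromatic

Check conjugation: every atom in a ring double bond is sp² and brings one electron to the p orbital; the doubly-bonded nitrogens are pyridine-type — their lone pairs lie in the ring plane, leaving one electron in the p orbital; the sulfur donates one lone pair from its p orbital — every position has a p orbital, so the cyclic π system is continuous.
Counting π electrons: 6 × 2 = 12 from the double-bond units + 2 from the S atom = 14.
That gives a 4n+2 count (14, n = 3).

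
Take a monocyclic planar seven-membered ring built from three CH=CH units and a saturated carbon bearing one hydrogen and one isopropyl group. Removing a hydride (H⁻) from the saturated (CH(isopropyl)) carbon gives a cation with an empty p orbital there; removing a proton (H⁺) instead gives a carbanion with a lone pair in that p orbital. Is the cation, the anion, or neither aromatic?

The cation

In either ion the ring is fully conjugated: every atom, including the new sp² carbon, supplies a p orbital.
Cation: 3 × 2 + 0 = 6 π electrons → 4(1)+2, aromatic.
Anion: 3 × 2 + 2 = 8 π electrons → 4(2), antiaromatic.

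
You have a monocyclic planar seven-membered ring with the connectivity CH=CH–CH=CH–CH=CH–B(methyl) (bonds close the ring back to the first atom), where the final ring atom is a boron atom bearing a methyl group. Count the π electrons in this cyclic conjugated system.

6

All ring atoms are sp² and supply a p orbital to the ring (every atom in a ring double bond is sp² and brings one electron to the p orbital; the boron has an empty p orbital); the conjugation is uninterrupted.
Tallying contributions gives 3 × 2 = 6 from the double-bond units + 0 from the B(methyl) atom = 6.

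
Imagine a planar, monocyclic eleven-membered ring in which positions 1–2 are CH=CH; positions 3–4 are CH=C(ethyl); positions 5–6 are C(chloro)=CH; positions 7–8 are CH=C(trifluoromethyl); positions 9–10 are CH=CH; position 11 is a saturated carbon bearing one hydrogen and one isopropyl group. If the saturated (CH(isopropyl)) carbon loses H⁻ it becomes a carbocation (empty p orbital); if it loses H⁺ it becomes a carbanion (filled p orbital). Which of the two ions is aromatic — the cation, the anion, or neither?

The cation

Once that carbon is sp², every ring atom has a p orbital and both ions are fully conjugated.
Cation: 5 × 2 + 0 = 10 π electrons → 4(2)+2, aromatic.
Anion: 5 × 2 + 2 = 12 π electrons → 4(3), antiaromatic.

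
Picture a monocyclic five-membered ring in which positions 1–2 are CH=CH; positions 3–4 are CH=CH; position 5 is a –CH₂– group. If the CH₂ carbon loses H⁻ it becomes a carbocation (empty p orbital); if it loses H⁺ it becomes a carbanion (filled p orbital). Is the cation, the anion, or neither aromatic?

In both ions every ring atom is sp² and contributes a p orbital, so both rings are fully conjugated.
Cation: 2 × 2 + 0 = 4 π electrons → 4(1), antiaromatic.
Anion: 2 × 2 + 2 = 6 π electrons → 4(1)+2, aromatic.

The anion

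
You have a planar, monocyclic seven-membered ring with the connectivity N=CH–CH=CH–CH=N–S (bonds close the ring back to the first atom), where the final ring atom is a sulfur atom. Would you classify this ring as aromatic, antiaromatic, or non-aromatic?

Antiaromatic

All ring atoms are sp² and supply a p orbital to the ring (every atom in a ring double bond is sp² and brings one electron to the p orbital; each =N– nitrogen is pyridine-type (lone pair in the sp² plane, one electron in the p orbital); the sulfur donates one lone pair from its p orbital); the conjugation is uninterrupted.
π-electron count: 3 × 2 = 6 from the double-bond units + 2 from the S atom = 8.
8 is a 4n count (n = 2), so the planar conjugated ring is antiaromatic.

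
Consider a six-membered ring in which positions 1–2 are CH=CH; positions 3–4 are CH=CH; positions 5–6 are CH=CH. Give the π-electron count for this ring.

6

Check conjugation: every atom in a ring double bond is sp² and brings one electron to the p orbital — every position has a p orbital, so the cyclic π system is continuous.
π-electron count: 3 × 2 = 6 from the 3 double-bond units.
This is benzene.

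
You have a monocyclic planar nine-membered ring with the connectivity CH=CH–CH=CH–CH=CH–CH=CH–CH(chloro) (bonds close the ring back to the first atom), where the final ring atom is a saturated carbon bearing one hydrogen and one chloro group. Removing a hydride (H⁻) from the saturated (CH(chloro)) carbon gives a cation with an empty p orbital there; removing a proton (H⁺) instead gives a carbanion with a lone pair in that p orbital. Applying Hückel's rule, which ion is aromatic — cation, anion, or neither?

Both ions have a continuous loop of p orbitals — each ring atom is sp².
Cation: 4 × 2 + 0 = 8 π electrons → 4(2), antiaromatic.
Anion: 4 × 2 + 2 = 10 π electrons → 4(2)+2, aromatic.

The anion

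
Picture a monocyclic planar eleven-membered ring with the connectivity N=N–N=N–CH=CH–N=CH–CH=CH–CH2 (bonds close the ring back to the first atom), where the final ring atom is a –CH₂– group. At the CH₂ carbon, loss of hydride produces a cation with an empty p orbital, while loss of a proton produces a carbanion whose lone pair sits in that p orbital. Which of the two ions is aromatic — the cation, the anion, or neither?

Once that carbon is sp², every ring atom has a p orbital and both ions are fully conjugated.
Cation: 5 × 2 + 0 = 10 π electrons → 4(2)+2, aromatic.
Anion: 5 × 2 + 2 = 12 π electrons → 4(3), antiaromatic.

The cation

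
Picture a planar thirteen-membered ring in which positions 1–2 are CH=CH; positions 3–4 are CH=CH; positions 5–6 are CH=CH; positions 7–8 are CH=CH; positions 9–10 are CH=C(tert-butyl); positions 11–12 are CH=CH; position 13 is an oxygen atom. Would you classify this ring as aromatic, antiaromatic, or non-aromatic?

Check conjugation: each doubly-bonded ring atom is sp² with one p-orbital electron; the oxygen donates one lone pair from its p orbital — every position has a p orbital, so the cyclic π system is continuous.
Counting π electrons: 6 × 2 = 12 from the double-bond units + 2 from the O atom = 14.
With 14 π electrons (n = 3), the Hückel 4n+2 condition holds.

Aromatic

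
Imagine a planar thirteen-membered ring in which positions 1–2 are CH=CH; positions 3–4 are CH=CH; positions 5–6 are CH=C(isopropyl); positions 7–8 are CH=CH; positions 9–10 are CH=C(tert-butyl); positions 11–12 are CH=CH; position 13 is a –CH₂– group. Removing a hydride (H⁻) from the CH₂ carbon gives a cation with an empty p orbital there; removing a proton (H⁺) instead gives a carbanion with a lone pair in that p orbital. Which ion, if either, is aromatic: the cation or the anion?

The anion

Once that carbon is sp², every ring atom has a p orbital and both ions are fully conjugated.
Cation: 6 × 2 + 0 = 12 π electrons → 4(3), antiaromatic.
Anion: 6 × 2 + 2 = 14 π electrons → 4(3)+2, aromatic.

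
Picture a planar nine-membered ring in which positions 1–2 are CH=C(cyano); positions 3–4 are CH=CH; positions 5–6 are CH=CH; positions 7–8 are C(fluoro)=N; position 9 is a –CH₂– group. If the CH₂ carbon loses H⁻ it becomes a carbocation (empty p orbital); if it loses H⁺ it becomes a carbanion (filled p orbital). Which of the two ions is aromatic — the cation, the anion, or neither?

The anion

In either ion the ring is fully conjugated: every atom, including the new sp² carbon, supplies a p orbital.
Cation: 4 × 2 + 0 = 8 π electrons → 4(2), antiaromatic.
Anion: 4 × 2 + 2 = 10 π electrons → 4(2)+2, aromatic.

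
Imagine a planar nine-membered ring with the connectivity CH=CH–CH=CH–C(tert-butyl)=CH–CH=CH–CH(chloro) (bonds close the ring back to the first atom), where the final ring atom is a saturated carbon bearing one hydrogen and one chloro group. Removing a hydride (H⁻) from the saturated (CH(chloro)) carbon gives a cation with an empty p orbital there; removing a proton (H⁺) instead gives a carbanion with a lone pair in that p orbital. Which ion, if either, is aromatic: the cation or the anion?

The anion

Both ions have a continuous loop of p orbitals — each ring atom is sp².
Cation: 4 × 2 + 0 = 8 π electrons → 4(2), antiaromatic.
Anion: 4 × 2 + 2 = 10 π electrons → 4(2)+2, aromatic.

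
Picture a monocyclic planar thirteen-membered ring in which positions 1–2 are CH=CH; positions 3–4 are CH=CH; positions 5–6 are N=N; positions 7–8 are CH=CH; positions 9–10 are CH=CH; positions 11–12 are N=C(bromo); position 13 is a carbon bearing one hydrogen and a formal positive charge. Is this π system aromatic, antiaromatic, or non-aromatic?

Antiaromatic

Every ring atom contributes a p orbital perpendicular to the ring (the double-bond atoms are sp², each contributing one p electron; each sp² =N– keeps its lone pair in-plane and puts one electron into the π system; the carbocation has an empty p orbital), so the π system is cyclic and fully conjugated.
π-electron count: 6 × 2 = 12 from the double-bond units + 0 from the CH(+) atom = 12.
12 is a 4n count (n = 3), so the planar conjugated ring is antiaromatic.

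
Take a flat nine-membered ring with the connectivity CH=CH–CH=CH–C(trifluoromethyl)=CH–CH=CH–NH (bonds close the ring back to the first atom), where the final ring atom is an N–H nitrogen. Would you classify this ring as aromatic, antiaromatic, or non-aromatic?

Aromatic

The p orbitals form a continuous loop: every atom in a ring double bond is sp² and brings one electron to the p orbital; the pyrrole-type nitrogen donates its lone pair from the p orbital. The ring is fully conjugated.
Counting π electrons: 4 × 2 = 8 from the double-bond units + 2 from the NH atom = 10.
10 = 4(2) + 2, which satisfies Hückel's 4n+2 rule.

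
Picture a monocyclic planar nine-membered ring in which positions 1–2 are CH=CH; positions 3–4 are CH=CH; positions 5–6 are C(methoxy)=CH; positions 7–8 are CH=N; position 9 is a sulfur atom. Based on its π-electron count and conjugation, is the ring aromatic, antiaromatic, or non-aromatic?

Check conjugation: every atom in a ring double bond is sp² and brings one electron to the p orbital; each =N– nitrogen is pyridine-type (lone pair in the sp² plane, one electron in the p orbital); the sulfur donates one lone pair from its p orbital — every position has a p orbital, so the cyclic π system is continuous.
Tallying contributions gives 4 × 2 = 8 from the double-bond units + 2 from the S atom = 10.
10 = 4(2) + 2, which satisfies Hückel's 4n+2 rule.

Aromatic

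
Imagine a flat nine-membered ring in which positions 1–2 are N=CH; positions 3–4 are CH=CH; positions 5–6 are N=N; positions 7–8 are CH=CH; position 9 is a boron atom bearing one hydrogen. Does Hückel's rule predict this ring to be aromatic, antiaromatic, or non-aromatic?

Antiaromatic

Every ring atom contributes a p orbital perpendicular to the ring (every atom in a ring double bond is sp² and brings one electron to the p orbital; each =N– nitrogen is pyridine-type (lone pair in the sp² plane, one electron in the p orbital); the boron has an empty p orbital), so the π system is cyclic and fully conjugated.
Tallying contributions gives 4 × 2 = 8 from the double-bond units + 0 from the BH atom = 8.
With 8 = 4·2 π electrons, Hückel's rule classifies the planar ring as antiaromatic.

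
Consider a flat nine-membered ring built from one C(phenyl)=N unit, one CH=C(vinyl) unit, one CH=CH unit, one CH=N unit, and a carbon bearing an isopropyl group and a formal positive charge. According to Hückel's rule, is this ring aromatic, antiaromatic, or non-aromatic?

Check conjugation: the double-bond atoms are sp², each contributing one p electron; each sp² =N– keeps its lone pair in-plane and puts one electron into the π system; the carbocation has an empty p orbital — every position has a p orbital, so the cyclic π system is continuous.
π-electron count: 4 × 2 = 8 from the double-bond units + 0 from the C(isopropyl)(+) atom = 8.
With 8 = 4·2 π electrons, Hückel's rule classifies the planar ring as antiaromatic.

Antiaromatic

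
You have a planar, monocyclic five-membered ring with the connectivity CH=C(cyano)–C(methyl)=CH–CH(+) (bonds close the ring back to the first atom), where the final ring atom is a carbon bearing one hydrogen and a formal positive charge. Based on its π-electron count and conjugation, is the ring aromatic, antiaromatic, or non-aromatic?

Antiaromatic

The p orbitals form a continuous loop: the double-bond atoms are sp², each contributing one p electron; the carbocation has an empty p orbital. The ring is fully conjugated.
Adding the contributions, 2 × 2 = 4 from the double-bond units + 0 from the CH(+) atom = 4.
4 is a 4n count (n = 1), so the planar conjugated ring is antiaromatic.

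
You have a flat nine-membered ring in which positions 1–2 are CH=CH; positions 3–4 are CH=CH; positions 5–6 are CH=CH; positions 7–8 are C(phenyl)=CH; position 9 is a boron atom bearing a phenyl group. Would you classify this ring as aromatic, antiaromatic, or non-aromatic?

Antiaromatic

Every ring atom contributes a p orbital perpendicular to the ring (the double-bond atoms are sp², each contributing one p electron; the boron has an empty p orbital), so the π system is cyclic and fully conjugated.
Counting π electrons: 4 × 2 = 8 from the double-bond units + 0 from the B(phenyl) atom = 8.
A 4n π count (8, n = 2) in a planar conjugated ring means antiaromatic.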